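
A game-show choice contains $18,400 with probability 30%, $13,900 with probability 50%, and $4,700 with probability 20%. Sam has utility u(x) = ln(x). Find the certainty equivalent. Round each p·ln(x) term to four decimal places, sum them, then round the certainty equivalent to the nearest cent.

$12,172.08

E[u] = 0.3·ln(18400) + 0.5·ln(13900) + 0.2·ln(4700) = 2.9460 + 4.7698 + 1.6911 = 9.4069
CE = e^9.4069 ≈ 12172.08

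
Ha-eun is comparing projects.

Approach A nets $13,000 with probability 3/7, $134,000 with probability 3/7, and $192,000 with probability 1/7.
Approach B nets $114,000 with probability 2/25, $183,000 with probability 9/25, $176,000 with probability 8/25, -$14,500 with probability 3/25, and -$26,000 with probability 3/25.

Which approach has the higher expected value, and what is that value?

Approach A = 3/7 × 13000 + 3/7 × 134000 + 1/7 × 192000 = 5571.4286 + 57428.5714 + 27428.5714 = 90428.5714
Approach B = 2/25 × 114000 + 9/25 × 183000 + 8/25 × 176000 + 3/25 × (-14500) + 3/25 × (-26000) = 9120 + 65880 + 56320 − 1740 − 3120 = 126460

Approach B ($126,460)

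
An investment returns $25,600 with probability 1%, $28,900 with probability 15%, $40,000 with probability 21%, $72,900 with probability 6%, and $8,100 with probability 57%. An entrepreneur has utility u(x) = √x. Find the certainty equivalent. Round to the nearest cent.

$18,659.56

E[u] = 0.01·√25600 + 0.15·√28900 + 0.21·√40000 + 0.06·√72900 + 0.57·√8100 = 0.01·160 + 0.15·170 + 0.21·200 + 0.06·270 + 0.57·90 = 136.6
CE = (136.6)² = 18659.56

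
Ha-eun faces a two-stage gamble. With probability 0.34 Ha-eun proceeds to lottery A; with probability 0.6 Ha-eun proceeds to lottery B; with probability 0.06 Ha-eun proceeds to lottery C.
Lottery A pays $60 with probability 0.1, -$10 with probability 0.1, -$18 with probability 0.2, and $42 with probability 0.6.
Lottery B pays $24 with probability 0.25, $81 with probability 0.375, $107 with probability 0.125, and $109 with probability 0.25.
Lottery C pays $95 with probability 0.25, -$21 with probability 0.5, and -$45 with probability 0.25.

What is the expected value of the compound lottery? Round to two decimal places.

$55.36

EV(A) = 0.1 × 60 + 0.1 × (-10) + 0.2 × (-18) + 0.6 × 42 = 6 − 1 − 3.6 + 25.2 = 26.6
EV(B) = 0.25 × 24 + 0.375 × 81 + 0.125 × 107 + 0.25 × 109 = 6 + 30.375 + 13.375 + 27.25 = 77
EV(C) = 0.25 × 95 + 0.5 × (-21) + 0.25 × (-45) = 23.75 − 10.5 − 11.25 = 2
Overall = 0.34 × 26.6 + 0.6 × 77 + 0.06 × 2 = 9.044 + 46.2 + 0.12 = 55.364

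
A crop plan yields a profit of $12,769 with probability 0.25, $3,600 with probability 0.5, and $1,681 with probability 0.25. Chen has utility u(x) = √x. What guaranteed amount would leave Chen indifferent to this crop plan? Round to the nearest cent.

E[u] = 0.25·√12769 + 0.5·√3600 + 0.25·√1681 = 0.25·113 + 0.5·60 + 0.25·41 = 68.5
CE = (68.5)² = 4692.25

$4,692.25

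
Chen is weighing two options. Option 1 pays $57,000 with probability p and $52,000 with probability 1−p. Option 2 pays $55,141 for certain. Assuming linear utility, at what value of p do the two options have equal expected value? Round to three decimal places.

p·57000 + (1−p)·52000 = 55141
5000p + 52000 = 55141
p = (55141 − 52000) / 5000

p = 0.628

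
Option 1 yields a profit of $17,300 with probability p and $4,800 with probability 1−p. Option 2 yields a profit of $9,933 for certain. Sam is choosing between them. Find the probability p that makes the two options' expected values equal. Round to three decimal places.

p = 0.411

p·17300 + (1−p)·4800 = 9933
12500p + 4800 = 9933
p = (9933 − 4800) / 12500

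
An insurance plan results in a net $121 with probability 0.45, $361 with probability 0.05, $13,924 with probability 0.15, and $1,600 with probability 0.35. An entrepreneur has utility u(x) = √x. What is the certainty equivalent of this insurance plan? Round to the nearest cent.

E[u] = 0.45·√121 + 0.05·√361 + 0.15·√13924 + 0.35·√1600 = 0.45·11 + 0.05·19 + 0.15·118 + 0.35·40 = 37.6
CE = (37.6)² = 1413.76

$1,413.76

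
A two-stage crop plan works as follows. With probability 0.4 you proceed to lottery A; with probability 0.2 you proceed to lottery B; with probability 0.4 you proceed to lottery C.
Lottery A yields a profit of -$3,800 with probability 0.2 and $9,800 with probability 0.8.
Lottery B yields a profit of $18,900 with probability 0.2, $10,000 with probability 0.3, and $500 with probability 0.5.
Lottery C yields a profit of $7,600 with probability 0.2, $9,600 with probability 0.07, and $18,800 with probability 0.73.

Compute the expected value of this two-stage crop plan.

EV(A) = 0.2 × (-3800) + 0.8 × 9800 = -760 + 7840 = 7080
EV(B) = 0.2 × 18900 + 0.3 × 10000 + 0.5 × 500 = 3780 + 3000 + 250 = 7030
EV(C) = 0.2 × 7600 + 0.07 × 9600 + 0.73 × 18800 = 1520 + 672 + 13724 = 15916
Overall = 0.4 × 7080 + 0.2 × 7030 + 0.4 × 15916 = 2832 + 1406 + 6366.4 = 10604.4

$10,604.40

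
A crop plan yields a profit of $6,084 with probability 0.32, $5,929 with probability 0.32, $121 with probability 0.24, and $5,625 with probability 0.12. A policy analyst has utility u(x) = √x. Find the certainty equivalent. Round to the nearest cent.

$3,750.34

E[u] = 0.32·√6084 + 0.32·√5929 + 0.24·√121 + 0.12·√5625 = 0.32·78 + 0.32·77 + 0.24·11 + 0.12·75 = 61.24
CE = (61.24)² = 3750.3376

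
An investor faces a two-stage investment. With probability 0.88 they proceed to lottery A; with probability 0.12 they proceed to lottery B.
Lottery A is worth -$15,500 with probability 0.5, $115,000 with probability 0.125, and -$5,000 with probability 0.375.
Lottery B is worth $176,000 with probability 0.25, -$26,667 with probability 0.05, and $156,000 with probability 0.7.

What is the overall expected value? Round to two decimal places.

EV(A) = 0.5 × (-15500) + 0.125 × 115000 + 0.375 × (-5000) = -7750 + 14375 − 1875 = 4750
EV(B) = 0.25 × 176000 + 0.05 × (-26667) + 0.7 × 156000 = 44000 − 1333.35 + 109200 = 151866.65
Overall = 0.88 × 4750 + 0.12 × 151866.65 = 4180 + 18223.998 = 22403.998

$22,404.00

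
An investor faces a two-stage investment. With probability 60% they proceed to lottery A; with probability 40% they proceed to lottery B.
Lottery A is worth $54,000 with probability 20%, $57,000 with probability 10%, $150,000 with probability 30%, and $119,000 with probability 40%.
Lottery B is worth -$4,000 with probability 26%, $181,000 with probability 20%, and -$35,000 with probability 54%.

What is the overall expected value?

$71,964

EV(A) = 0.2 × 54000 + 0.1 × 57000 + 0.3 × 150000 + 0.4 × 119000 = 10800 + 5700 + 45000 + 47600 = 109100
EV(B) = 0.26 × (-4000) + 0.2 × 181000 + 0.54 × (-35000) = -1040 + 36200 − 18900 = 16260
Overall = 0.6 × 109100 + 0.4 × 16260 = 65460 + 6504 = 71964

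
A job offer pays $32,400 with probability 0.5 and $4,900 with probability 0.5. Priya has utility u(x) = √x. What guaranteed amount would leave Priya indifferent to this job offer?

$15,625

E[u] = 0.5·√32400 + 0.5·√4900 = 0.5·180 + 0.5·70 = 125
CE = (125)² = 15625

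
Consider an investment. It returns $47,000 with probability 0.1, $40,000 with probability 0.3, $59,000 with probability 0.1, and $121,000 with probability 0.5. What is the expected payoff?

EV = 0.1 × 47000 + 0.3 × 40000 + 0.1 × 59000 + 0.5 × 121000 = 4700 + 12000 + 5900 + 60500 = 83100

$83,100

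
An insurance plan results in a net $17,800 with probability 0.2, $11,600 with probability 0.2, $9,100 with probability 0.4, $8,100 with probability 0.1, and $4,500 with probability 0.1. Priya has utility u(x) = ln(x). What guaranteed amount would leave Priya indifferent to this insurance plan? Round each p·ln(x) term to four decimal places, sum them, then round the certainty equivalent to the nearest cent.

$10,064.81

E[u] = 0.2·ln(17800) + 0.2·ln(11600) + 0.4·ln(9100) + 0.1·ln(8100) + 0.1·ln(4500) = 1.9574 + 1.8718 + 3.6464 + 0.9000 + 0.8412 = 9.2168
CE = e^9.2168 ≈ 10064.81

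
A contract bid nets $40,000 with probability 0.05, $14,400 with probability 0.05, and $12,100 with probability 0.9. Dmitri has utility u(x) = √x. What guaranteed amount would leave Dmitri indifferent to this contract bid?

$13,225

E[u] = 0.05·√40000 + 0.05·√14400 + 0.9·√12100 = 0.05·200 + 0.05·120 + 0.9·110 = 115
CE = (115)² = 13225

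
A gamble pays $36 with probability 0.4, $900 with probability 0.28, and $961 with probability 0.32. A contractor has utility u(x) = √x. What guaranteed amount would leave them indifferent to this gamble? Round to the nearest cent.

$429.32

E[u] = 0.4·√36 + 0.28·√900 + 0.32·√961 = 0.4·6 + 0.28·30 + 0.32·31 = 20.72
CE = (20.72)² = 429.3184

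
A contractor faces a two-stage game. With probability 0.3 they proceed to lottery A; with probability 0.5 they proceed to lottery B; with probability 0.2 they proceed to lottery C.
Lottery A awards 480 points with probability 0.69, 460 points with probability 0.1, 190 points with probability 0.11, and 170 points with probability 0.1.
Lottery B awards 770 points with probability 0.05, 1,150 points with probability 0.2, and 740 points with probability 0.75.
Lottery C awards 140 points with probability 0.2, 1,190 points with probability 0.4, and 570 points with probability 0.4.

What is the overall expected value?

EV(A) = 0.69 × 480 + 0.1 × 460 + 0.11 × 190 + 0.1 × 170 = 331.2 + 46 + 20.9 + 17 = 415.1
EV(B) = 0.05 × 770 + 0.2 × 1150 + 0.75 × 740 = 38.5 + 230 + 555 = 823.5
EV(C) = 0.2 × 140 + 0.4 × 1190 + 0.4 × 570 = 28 + 476 + 228 = 732
Overall = 0.3 × 415.1 + 0.5 × 823.5 + 0.2 × 732 = 124.53 + 411.75 + 146.4 = 682.68

682.68 points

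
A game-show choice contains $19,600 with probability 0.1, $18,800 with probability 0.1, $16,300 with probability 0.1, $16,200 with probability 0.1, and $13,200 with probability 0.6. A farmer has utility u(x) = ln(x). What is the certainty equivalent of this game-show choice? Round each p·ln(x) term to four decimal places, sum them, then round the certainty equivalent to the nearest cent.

E[u] = 0.1·ln(19600) + 0.1·ln(18800) + 0.1·ln(16300) + 0.1·ln(16200) + 0.6·ln(13200) = 0.9883 + 0.9842 + 0.9699 + 0.9693 + 5.6928 = 9.6045
CE = e^9.6045 ≈ 14831.37

$14,831.37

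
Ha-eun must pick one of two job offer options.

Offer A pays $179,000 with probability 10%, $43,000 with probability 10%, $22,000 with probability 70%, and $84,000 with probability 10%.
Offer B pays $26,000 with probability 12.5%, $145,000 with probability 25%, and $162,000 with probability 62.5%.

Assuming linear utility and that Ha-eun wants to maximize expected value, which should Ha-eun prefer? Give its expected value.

Offer B ($140,750)

Offer A = 0.1 × 179000 + 0.1 × 43000 + 0.7 × 22000 + 0.1 × 84000 = 17900 + 4300 + 15400 + 8400 = 46000
Offer B = 0.125 × 26000 + 0.25 × 145000 + 0.625 × 162000 = 3250 + 36250 + 101250 = 140750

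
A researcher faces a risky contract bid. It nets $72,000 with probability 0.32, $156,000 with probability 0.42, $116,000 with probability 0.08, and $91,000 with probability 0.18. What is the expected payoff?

$114,220

EV = 0.32 × 72000 + 0.42 × 156000 + 0.08 × 116000 + 0.18 × 91000 = 23040 + 65520 + 9280 + 16380 = 114220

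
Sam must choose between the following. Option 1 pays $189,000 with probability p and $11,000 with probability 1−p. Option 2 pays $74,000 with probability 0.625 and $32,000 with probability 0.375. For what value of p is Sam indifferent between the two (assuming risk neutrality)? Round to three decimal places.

EV(Option 2) = 0.625 × 74000 + 0.375 × 32000 = 46250 + 12000 = 58250
p·189000 + (1−p)·11000 = 58250
178000p + 11000 = 58250
p = (58250 − 11000) / 178000

p = 0.265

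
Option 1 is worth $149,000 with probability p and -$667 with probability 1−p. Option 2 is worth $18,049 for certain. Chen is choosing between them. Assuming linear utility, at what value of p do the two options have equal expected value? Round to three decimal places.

p = 0.125

p·149000 + (1−p)·(-667) = 18049
149667p − 667 = 18049
p = (18049 + 667) / 149667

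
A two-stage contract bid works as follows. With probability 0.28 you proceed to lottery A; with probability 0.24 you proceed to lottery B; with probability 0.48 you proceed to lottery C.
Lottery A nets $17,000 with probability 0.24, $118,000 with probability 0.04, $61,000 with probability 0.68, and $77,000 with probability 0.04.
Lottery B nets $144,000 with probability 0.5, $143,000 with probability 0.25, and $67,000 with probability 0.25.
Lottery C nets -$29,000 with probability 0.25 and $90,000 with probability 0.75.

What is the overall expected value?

$73,740.80

EV(A) = 0.24 × 17000 + 0.04 × 118000 + 0.68 × 61000 + 0.04 × 77000 = 4080 + 4720 + 41480 + 3080 = 53360
EV(B) = 0.5 × 144000 + 0.25 × 143000 + 0.25 × 67000 = 72000 + 35750 + 16750 = 124500
EV(C) = 0.25 × (-29000) + 0.75 × 90000 = -7250 + 67500 = 60250
Overall = 0.28 × 53360 + 0.24 × 124500 + 0.48 × 60250 = 14940.8 + 29880 + 28920 = 73740.8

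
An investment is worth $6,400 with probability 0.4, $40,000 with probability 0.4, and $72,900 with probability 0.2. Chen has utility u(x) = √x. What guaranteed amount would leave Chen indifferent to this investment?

E[u] = 0.4·√6400 + 0.4·√40000 + 0.2·√72900 = 0.4·80 + 0.4·200 + 0.2·270 = 166
CE = (166)² = 27556

$27,556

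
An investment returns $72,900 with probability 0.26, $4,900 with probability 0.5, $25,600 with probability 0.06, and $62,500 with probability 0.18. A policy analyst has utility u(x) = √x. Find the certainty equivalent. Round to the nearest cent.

$25,536.04

E[u] = 0.26·√72900 + 0.5·√4900 + 0.06·√25600 + 0.18·√62500 = 0.26·270 + 0.5·70 + 0.06·160 + 0.18·250 = 159.8
CE = (159.8)² = 25536.04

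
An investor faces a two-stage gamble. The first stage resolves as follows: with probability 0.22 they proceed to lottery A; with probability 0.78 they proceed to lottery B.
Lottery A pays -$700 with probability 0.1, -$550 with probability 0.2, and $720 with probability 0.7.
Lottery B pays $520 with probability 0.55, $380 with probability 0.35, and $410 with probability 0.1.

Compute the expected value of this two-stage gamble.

$430.08

EV(A) = 0.1 × (-700) + 0.2 × (-550) + 0.7 × 720 = -70 − 110 + 504 = 324
EV(B) = 0.55 × 520 + 0.35 × 380 + 0.1 × 410 = 286 + 133 + 41 = 460
Overall = 0.22 × 324 + 0.78 × 460 = 71.28 + 358.8 = 430.08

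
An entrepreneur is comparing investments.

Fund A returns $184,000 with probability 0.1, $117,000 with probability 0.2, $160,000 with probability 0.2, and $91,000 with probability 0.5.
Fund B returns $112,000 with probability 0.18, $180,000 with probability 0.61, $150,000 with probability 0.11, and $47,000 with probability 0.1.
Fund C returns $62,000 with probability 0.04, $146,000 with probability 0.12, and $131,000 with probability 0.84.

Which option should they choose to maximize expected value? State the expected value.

Fund A = 0.1 × 184000 + 0.2 × 117000 + 0.2 × 160000 + 0.5 × 91000 = 18400 + 23400 + 32000 + 45500 = 119300
Fund B = 0.18 × 112000 + 0.61 × 180000 + 0.11 × 150000 + 0.1 × 47000 = 20160 + 109800 + 16500 + 4700 = 151160
Fund C = 0.04 × 62000 + 0.12 × 146000 + 0.84 × 131000 = 2480 + 17520 + 110040 = 130040

Fund B ($151,160)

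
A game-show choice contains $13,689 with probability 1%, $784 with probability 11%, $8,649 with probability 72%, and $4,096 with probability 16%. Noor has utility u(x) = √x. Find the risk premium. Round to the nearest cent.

E[u] = 0.01·√13689 + 0.11·√784 + 0.72·√8649 + 0.16·√4096 = 0.01·117 + 0.11·28 + 0.72·93 + 0.16·64 = 81.45
CE = (81.45)² = 6634.1025
Risk premium = EV − CE = 7105.77 − 6634.1025 = 471.6675

$471.67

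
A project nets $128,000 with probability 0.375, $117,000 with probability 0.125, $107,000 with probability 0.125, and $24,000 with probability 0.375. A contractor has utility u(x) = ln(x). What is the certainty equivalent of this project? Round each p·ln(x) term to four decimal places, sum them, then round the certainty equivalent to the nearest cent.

E[u] = 0.375·ln(128000) + 0.125·ln(117000) + 0.125·ln(107000) + 0.375·ln(24000) = 4.4099 + 1.4587 + 1.4476 + 3.7822 = 11.0984
CE = e^11.0984 ≈ 66065.37

$66,065.37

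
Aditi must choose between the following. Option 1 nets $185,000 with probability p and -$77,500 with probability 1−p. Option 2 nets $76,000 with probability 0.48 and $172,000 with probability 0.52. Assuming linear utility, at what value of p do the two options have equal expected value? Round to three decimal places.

EV(Option 2) = 0.48 × 76000 + 0.52 × 172000 = 36480 + 89440 = 125920
p·185000 + (1−p)·(-77500) = 125920
262500p − 77500 = 125920
p = (125920 + 77500) / 262500

p = 0.775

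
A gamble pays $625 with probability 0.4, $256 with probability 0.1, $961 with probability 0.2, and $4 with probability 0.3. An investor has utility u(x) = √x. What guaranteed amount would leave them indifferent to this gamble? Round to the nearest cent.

E[u] = 0.4·√625 + 0.1·√256 + 0.2·√961 + 0.3·√4 = 0.4·25 + 0.1·16 + 0.2·31 + 0.3·2 = 18.4
CE = (18.4)² = 338.56

$338.56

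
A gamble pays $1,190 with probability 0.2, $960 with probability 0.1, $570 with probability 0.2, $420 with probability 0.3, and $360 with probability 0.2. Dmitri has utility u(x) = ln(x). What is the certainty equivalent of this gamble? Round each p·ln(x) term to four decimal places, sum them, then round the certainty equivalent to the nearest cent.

E[u] = 0.2·ln(1190) + 0.1·ln(960) + 0.2·ln(570) + 0.3·ln(420) + 0.2·ln(360) = 1.4163 + 0.6867 + 1.2691 + 1.8121 + 1.1772 = 6.3614
CE = e^6.3614 ≈ 579.06

$579.06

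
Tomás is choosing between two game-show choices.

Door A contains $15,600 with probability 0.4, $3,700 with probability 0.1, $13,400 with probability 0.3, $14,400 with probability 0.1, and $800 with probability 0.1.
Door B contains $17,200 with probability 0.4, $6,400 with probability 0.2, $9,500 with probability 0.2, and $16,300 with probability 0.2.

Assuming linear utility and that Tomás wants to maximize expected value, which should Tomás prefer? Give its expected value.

Door A = 0.4 × 15600 + 0.1 × 3700 + 0.3 × 13400 + 0.1 × 14400 + 0.1 × 800 = 6240 + 370 + 4020 + 1440 + 80 = 12150
Door B = 0.4 × 17200 + 0.2 × 6400 + 0.2 × 9500 + 0.2 × 16300 = 6880 + 1280 + 1900 + 3260 = 13320

Door B ($13,320)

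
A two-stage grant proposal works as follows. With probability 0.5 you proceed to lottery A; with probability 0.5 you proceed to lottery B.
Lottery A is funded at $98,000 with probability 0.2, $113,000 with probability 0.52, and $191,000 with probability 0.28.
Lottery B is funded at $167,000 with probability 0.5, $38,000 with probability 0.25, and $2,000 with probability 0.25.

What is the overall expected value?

$112,670

EV(A) = 0.2 × 98000 + 0.52 × 113000 + 0.28 × 191000 = 19600 + 58760 + 53480 = 131840
EV(B) = 0.5 × 167000 + 0.25 × 38000 + 0.25 × 2000 = 83500 + 9500 + 500 = 93500
Overall = 0.5 × 131840 + 0.5 × 93500 = 65920 + 46750 = 112670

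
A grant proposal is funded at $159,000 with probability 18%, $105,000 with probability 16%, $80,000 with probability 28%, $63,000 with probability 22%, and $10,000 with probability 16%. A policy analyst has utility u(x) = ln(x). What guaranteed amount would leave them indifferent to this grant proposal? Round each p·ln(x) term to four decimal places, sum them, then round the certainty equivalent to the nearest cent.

E[u] = 0.18·ln(159000) + 0.16·ln(105000) + 0.28·ln(80000) + 0.22·ln(63000) + 0.16·ln(10000) = 2.1558 + 1.8499 + 3.1611 + 2.4312 + 1.4737 = 11.0717
CE = e^11.0717 ≈ 64324.77

$64,324.77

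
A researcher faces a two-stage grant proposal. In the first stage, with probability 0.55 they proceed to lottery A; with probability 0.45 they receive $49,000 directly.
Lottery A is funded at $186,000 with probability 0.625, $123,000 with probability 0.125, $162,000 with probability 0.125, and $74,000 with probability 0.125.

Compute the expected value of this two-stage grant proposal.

$110,668.75

EV(A) = 0.625 × 186000 + 0.125 × 123000 + 0.125 × 162000 + 0.125 × 74000 = 116250 + 15375 + 20250 + 9250 = 161125
Branch B: 49000 (certain)
Overall = 0.55 × 161125 + 0.45 × 49000 = 88618.75 + 22050 = 110668.75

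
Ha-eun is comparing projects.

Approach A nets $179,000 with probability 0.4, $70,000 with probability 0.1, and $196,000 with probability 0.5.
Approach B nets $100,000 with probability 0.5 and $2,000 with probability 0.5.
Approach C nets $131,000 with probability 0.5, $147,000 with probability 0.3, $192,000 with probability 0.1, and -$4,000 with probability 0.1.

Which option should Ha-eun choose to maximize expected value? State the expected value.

Approach A ($176,600)

Approach A = 0.4 × 179000 + 0.1 × 70000 + 0.5 × 196000 = 71600 + 7000 + 98000 = 176600
Approach B = 0.5 × 100000 + 0.5 × 2000 = 50000 + 1000 = 51000
Approach C = 0.5 × 131000 + 0.3 × 147000 + 0.1 × 192000 + 0.1 × (-4000) = 65500 + 44100 + 19200 − 400 = 128400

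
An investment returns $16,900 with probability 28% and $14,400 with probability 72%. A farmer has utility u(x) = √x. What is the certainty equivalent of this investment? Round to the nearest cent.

E[u] = 0.28·√16900 + 0.72·√14400 = 0.28·130 + 0.72·120 = 122.8
CE = (122.8)² = 15079.84

$15,079.84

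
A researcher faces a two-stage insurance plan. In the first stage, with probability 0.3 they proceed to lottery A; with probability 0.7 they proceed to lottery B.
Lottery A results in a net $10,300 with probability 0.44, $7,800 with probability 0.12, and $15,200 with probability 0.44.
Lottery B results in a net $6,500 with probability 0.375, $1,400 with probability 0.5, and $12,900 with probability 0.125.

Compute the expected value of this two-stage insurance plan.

EV(A) = 0.44 × 10300 + 0.12 × 7800 + 0.44 × 15200 = 4532 + 936 + 6688 = 12156
EV(B) = 0.375 × 6500 + 0.5 × 1400 + 0.125 × 12900 = 2437.5 + 700 + 1612.5 = 4750
Overall = 0.3 × 12156 + 0.7 × 4750 = 3646.8 + 3325 = 6971.8

$6,971.80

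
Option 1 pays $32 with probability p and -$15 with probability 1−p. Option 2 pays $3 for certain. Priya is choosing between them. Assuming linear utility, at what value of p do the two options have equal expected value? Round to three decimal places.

p·32 + (1−p)·(-15) = 3
47p − 15 = 3
p = (3 + 15) / 47

p = 0.383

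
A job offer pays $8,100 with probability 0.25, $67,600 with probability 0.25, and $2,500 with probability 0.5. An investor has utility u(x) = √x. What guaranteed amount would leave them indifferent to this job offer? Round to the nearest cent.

$12,656.25

E[u] = 0.25·√8100 + 0.25·√67600 + 0.5·√2500 = 0.25·90 + 0.25·260 + 0.5·50 = 112.5
CE = (112.5)² = 12656.25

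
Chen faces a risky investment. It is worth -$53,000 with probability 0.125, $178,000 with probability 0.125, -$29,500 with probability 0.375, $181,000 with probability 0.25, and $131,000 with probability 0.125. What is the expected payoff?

EV = 0.125 × (-53000) + 0.125 × 178000 + 0.375 × (-29500) + 0.25 × 181000 + 0.125 × 131000 = -6625 + 22250 − 11062.5 + 45250 + 16375 = 66187.5

$66,187.50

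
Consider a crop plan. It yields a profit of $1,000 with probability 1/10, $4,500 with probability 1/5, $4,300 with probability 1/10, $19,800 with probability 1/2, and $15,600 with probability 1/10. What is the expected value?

$12,890

EV = 1/10 × 1000 + 1/5 × 4500 + 1/10 × 4300 + 1/2 × 19800 + 1/10 × 15600 = 100 + 900 + 430 + 9900 + 1560 = 12890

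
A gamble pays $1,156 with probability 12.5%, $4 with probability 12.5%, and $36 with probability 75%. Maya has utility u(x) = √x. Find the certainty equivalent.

$81

E[u] = 0.125·√1156 + 0.125·√4 + 0.75·√36 = 0.125·34 + 0.125·2 + 0.75·6 = 9
CE = (9)² = 81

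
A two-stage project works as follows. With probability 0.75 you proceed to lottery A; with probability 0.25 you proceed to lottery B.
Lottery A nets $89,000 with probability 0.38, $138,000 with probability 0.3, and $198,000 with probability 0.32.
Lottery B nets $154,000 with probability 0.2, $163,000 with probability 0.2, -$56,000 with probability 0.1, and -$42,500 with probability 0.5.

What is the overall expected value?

$113,072.50

EV(A) = 0.38 × 89000 + 0.3 × 138000 + 0.32 × 198000 = 33820 + 41400 + 63360 = 138580
EV(B) = 0.2 × 154000 + 0.2 × 163000 + 0.1 × (-56000) + 0.5 × (-42500) = 30800 + 32600 − 5600 − 21250 = 36550
Overall = 0.75 × 138580 + 0.25 × 36550 = 103935 + 9137.5 = 113072.5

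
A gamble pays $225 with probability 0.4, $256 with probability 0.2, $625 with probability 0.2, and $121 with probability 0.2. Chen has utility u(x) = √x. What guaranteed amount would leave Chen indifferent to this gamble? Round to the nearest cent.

$268.96

E[u] = 0.4·√225 + 0.2·√256 + 0.2·√625 + 0.2·√121 = 0.4·15 + 0.2·16 + 0.2·25 + 0.2·11 = 16.4
CE = (16.4)² = 268.96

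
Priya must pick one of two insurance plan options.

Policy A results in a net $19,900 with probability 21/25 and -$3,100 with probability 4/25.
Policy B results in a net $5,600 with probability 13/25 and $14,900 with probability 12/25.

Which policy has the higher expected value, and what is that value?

Policy A = 21/25 × 19900 + 4/25 × (-3100) = 16716 − 496 = 16220
Policy B = 13/25 × 5600 + 12/25 × 14900 = 2912 + 7152 = 10064

Policy A ($16,220)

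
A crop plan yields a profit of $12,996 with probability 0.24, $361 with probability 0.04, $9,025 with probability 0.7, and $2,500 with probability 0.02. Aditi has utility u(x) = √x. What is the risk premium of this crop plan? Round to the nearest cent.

$357.80

E[u] = 0.24·√12996 + 0.04·√361 + 0.7·√9025 + 0.02·√2500 = 0.24·114 + 0.04·19 + 0.7·95 + 0.02·50 = 95.62
CE = (95.62)² = 9143.1844
Risk premium = EV − CE = 9500.98 − 9143.1844 = 357.7956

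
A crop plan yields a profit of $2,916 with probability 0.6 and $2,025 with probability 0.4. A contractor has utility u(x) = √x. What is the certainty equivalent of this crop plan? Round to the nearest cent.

E[u] = 0.6·√2916 + 0.4·√2025 = 0.6·54 + 0.4·45 = 50.4
CE = (50.4)² = 2540.16

$2,540.16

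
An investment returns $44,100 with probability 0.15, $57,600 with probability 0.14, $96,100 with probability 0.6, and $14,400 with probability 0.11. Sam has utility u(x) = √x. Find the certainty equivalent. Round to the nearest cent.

$69,854.49

E[u] = 0.15·√44100 + 0.14·√57600 + 0.6·√96100 + 0.11·√14400 = 0.15·210 + 0.14·240 + 0.6·310 + 0.11·120 = 264.3
CE = (264.3)² = 69854.49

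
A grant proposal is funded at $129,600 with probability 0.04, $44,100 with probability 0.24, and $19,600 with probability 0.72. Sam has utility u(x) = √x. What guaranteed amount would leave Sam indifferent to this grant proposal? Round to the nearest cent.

$27,423.36

E[u] = 0.04·√129600 + 0.24·√44100 + 0.72·√19600 = 0.04·360 + 0.24·210 + 0.72·140 = 165.6
CE = (165.6)² = 27423.36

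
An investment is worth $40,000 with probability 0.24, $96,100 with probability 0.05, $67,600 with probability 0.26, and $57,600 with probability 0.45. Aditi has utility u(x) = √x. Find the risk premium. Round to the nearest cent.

$732.19

E[u] = 0.24·√40000 + 0.05·√96100 + 0.26·√67600 + 0.45·√57600 = 0.24·200 + 0.05·310 + 0.26·260 + 0.45·240 = 239.1
CE = (239.1)² = 57168.81
Risk premium = EV − CE = 57901 − 57168.81 = 732.19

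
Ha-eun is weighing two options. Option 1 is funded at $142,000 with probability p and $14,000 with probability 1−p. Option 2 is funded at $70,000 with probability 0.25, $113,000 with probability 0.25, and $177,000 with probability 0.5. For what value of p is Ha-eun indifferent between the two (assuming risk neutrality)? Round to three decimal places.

EV(Option 2) = 0.25 × 70000 + 0.25 × 113000 + 0.5 × 177000 = 17500 + 28250 + 88500 = 134250
p·142000 + (1−p)·14000 = 134250
128000p + 14000 = 134250
p = (134250 − 14000) / 128000

p = 0.939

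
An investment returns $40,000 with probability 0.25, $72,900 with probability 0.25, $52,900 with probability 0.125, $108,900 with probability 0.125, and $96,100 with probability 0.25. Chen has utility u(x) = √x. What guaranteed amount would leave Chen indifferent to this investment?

E[u] = 0.25·√40000 + 0.25·√72900 + 0.125·√52900 + 0.125·√108900 + 0.25·√96100 = 0.25·200 + 0.25·270 + 0.125·230 + 0.125·330 + 0.25·310 = 265
CE = (265)² = 70225

$70,225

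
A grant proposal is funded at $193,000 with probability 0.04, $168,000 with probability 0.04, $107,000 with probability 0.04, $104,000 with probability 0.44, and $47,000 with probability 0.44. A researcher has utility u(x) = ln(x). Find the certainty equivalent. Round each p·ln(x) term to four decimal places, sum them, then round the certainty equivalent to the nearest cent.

$76,703.30

E[u] = 0.04·ln(193000) + 0.04·ln(168000) + 0.04·ln(107000) + 0.44·ln(104000) + 0.44·ln(47000) = 0.4868 + 0.4813 + 0.4632 + 5.0829 + 4.7335 = 11.2477
CE = e^11.2477 ≈ 76703.30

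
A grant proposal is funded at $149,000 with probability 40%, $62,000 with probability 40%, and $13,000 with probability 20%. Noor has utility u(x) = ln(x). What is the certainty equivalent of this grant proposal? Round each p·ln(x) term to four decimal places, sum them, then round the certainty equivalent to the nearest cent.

$64,421.33

E[u] = 0.4·ln(149000) + 0.4·ln(62000) + 0.2·ln(13000) = 4.7647 + 4.4140 + 1.8945 = 11.0732
CE = e^11.0732 ≈ 64421.33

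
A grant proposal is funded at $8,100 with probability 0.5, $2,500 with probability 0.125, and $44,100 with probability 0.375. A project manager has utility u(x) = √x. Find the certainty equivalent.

$16,900

E[u] = 0.5·√8100 + 0.125·√2500 + 0.375·√44100 = 0.5·90 + 0.125·50 + 0.375·210 = 130
CE = (130)² = 16900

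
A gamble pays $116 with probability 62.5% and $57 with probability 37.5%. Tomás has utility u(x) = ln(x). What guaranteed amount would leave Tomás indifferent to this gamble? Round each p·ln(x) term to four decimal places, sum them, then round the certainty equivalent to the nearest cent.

E[u] = 0.625·ln(116) + 0.375·ln(57) = 2.9710 + 1.5161 = 4.4871
CE = e^4.4871 ≈ 88.86

$88.86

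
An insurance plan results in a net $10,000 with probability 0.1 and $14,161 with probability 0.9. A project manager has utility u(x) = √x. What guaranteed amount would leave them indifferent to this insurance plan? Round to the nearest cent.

E[u] = 0.1·√10000 + 0.9·√14161 = 0.1·100 + 0.9·119 = 117.1
CE = (117.1)² = 13712.41

$13,712.41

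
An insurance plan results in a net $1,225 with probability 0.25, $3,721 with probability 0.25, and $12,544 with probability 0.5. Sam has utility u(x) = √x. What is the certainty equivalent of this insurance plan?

E[u] = 0.25·√1225 + 0.25·√3721 + 0.5·√12544 = 0.25·35 + 0.25·61 + 0.5·112 = 80
CE = (80)² = 6400

$6,400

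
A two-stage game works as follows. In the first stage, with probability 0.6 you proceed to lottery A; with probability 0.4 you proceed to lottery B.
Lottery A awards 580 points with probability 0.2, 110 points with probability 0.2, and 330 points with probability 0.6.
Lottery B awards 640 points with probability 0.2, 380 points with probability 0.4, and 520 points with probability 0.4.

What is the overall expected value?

EV(A) = 0.2 × 580 + 0.2 × 110 + 0.6 × 330 = 116 + 22 + 198 = 336
EV(B) = 0.2 × 640 + 0.4 × 380 + 0.4 × 520 = 128 + 152 + 208 = 488
Overall = 0.6 × 336 + 0.4 × 488 = 201.6 + 195.2 = 396.8

396.8 points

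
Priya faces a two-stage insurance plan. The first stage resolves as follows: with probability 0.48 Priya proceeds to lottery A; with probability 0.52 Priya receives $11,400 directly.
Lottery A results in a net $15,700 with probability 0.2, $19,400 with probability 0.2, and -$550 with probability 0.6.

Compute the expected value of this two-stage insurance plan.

$9,139.20

EV(A) = 0.2 × 15700 + 0.2 × 19400 + 0.6 × (-550) = 3140 + 3880 − 330 = 6690
Branch B: 11400 (certain)
Overall = 0.48 × 6690 + 0.52 × 11400 = 3211.2 + 5928 = 9139.2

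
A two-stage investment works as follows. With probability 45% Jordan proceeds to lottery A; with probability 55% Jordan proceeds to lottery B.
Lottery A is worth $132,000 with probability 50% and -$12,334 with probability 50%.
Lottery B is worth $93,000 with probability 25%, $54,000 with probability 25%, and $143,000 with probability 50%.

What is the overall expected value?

$86,462.35

EV(A) = 0.5 × 132000 + 0.5 × (-12334) = 66000 − 6167 = 59833
EV(B) = 0.25 × 93000 + 0.25 × 54000 + 0.5 × 143000 = 23250 + 13500 + 71500 = 108250
Overall = 0.45 × 59833 + 0.55 × 108250 = 26924.85 + 59537.5 = 86462.35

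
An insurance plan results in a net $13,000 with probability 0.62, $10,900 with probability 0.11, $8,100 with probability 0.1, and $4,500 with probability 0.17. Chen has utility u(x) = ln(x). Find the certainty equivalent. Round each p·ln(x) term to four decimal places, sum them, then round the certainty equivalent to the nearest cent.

$10,154.78

E[u] = 0.62·ln(13000) + 0.11·ln(10900) + 0.1·ln(8100) + 0.17·ln(4500) = 5.8731 + 1.0226 + 0.9000 + 1.4300 = 9.2257
CE = e^9.2257 ≈ 10154.78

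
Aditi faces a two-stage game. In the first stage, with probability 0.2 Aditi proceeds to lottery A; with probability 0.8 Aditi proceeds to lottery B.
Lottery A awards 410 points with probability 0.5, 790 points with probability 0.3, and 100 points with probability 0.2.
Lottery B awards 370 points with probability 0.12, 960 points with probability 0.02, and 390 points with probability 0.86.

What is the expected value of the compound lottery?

EV(A) = 0.5 × 410 + 0.3 × 790 + 0.2 × 100 = 205 + 237 + 20 = 462
EV(B) = 0.12 × 370 + 0.02 × 960 + 0.86 × 390 = 44.4 + 19.2 + 335.4 = 399
Overall = 0.2 × 462 + 0.8 × 399 = 92.4 + 319.2 = 411.6

411.6 points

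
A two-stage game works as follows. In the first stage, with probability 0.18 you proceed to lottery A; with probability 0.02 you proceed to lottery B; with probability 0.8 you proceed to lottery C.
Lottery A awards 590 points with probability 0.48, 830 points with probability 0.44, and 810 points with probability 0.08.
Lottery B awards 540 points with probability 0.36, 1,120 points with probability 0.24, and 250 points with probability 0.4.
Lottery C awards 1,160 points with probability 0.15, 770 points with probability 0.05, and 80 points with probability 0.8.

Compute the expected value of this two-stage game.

EV(A) = 0.48 × 590 + 0.44 × 830 + 0.08 × 810 = 283.2 + 365.2 + 64.8 = 713.2
EV(B) = 0.36 × 540 + 0.24 × 1120 + 0.4 × 250 = 194.4 + 268.8 + 100 = 563.2
EV(C) = 0.15 × 1160 + 0.05 × 770 + 0.8 × 80 = 174 + 38.5 + 64 = 276.5
Overall = 0.18 × 713.2 + 0.02 × 563.2 + 0.8 × 276.5 = 128.376 + 11.264 + 221.2 = 360.84

360.84 points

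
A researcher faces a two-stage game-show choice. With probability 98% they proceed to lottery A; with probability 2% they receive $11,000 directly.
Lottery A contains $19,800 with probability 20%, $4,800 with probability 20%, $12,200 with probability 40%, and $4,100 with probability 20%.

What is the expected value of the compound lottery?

$10,627.60

EV(A) = 0.2 × 19800 + 0.2 × 4800 + 0.4 × 12200 + 0.2 × 4100 = 3960 + 960 + 4880 + 820 = 10620
Branch B: 11000 (certain)
Overall = 0.98 × 10620 + 0.02 × 11000 = 10407.6 + 220 = 10627.6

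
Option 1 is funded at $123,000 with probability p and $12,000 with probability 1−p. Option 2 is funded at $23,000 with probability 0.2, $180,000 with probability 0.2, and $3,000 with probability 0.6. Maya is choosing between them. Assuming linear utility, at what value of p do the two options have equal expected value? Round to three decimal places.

p = 0.274

EV(Option 2) = 0.2 × 23000 + 0.2 × 180000 + 0.6 × 3000 = 4600 + 36000 + 1800 = 42400
p·123000 + (1−p)·12000 = 42400
111000p + 12000 = 42400
p = (42400 − 12000) / 111000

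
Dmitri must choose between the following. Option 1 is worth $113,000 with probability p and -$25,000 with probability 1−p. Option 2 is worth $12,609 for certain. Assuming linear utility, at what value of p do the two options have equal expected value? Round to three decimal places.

p·113000 + (1−p)·(-25000) = 12609
138000p − 25000 = 12609
p = (12609 + 25000) / 138000

p = 0.273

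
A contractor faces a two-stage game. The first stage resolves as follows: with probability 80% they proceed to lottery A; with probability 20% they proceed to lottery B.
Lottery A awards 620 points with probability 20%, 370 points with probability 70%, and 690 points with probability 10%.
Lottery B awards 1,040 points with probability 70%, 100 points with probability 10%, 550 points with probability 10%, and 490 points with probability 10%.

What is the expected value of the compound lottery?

530 points

EV(A) = 0.2 × 620 + 0.7 × 370 + 0.1 × 690 = 124 + 259 + 69 = 452
EV(B) = 0.7 × 1040 + 0.1 × 100 + 0.1 × 550 + 0.1 × 490 = 728 + 10 + 55 + 49 = 842
Overall = 0.8 × 452 + 0.2 × 842 = 361.6 + 168.4 = 530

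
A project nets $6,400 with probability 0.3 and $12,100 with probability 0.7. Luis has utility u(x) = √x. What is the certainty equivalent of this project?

$10,201

E[u] = 0.3·√6400 + 0.7·√12100 = 0.3·80 + 0.7·110 = 101
CE = (101)² = 10201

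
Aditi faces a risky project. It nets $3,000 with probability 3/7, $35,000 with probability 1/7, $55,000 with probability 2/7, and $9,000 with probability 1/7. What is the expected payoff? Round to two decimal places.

$23,285.71

EV = 3/7 × 3000 + 1/7 × 35000 + 2/7 × 55000 + 1/7 × 9000 = 1285.7143 + 5000 + 15714.2857 + 1285.7143 = 23285.7143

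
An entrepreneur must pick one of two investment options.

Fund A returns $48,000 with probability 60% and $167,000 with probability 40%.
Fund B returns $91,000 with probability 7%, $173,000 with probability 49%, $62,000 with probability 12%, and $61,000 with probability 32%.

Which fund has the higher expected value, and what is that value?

Fund A = 0.6 × 48000 + 0.4 × 167000 = 28800 + 66800 = 95600
Fund B = 0.07 × 91000 + 0.49 × 173000 + 0.12 × 62000 + 0.32 × 61000 = 6370 + 84770 + 7440 + 19520 = 118100

Fund B ($118,100)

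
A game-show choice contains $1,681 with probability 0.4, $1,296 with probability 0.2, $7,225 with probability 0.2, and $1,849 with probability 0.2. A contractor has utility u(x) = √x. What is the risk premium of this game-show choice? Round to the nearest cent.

E[u] = 0.4·√1681 + 0.2·√1296 + 0.2·√7225 + 0.2·√1849 = 0.4·41 + 0.2·36 + 0.2·85 + 0.2·43 = 49.2
CE = (49.2)² = 2420.64
Risk premium = EV − CE = 2746.4 − 2420.64 = 325.76

$325.76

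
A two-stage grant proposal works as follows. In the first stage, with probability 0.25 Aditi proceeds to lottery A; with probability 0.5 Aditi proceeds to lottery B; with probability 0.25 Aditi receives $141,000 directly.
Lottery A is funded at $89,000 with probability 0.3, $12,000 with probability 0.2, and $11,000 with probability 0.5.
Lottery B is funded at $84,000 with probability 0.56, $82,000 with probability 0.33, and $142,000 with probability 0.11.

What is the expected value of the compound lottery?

EV(A) = 0.3 × 89000 + 0.2 × 12000 + 0.5 × 11000 = 26700 + 2400 + 5500 = 34600
EV(B) = 0.56 × 84000 + 0.33 × 82000 + 0.11 × 142000 = 47040 + 27060 + 15620 = 89720
Branch C: 141000 (certain)
Overall = 0.25 × 34600 + 0.5 × 89720 + 0.25 × 141000 = 8650 + 44860 + 35250 = 88760

$88,760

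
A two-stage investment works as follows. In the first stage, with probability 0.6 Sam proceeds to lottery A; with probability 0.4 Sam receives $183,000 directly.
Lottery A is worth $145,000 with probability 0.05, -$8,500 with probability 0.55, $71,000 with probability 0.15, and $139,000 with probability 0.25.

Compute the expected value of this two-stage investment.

EV(A) = 0.05 × 145000 + 0.55 × (-8500) + 0.15 × 71000 + 0.25 × 139000 = 7250 − 4675 + 10650 + 34750 = 47975
Branch B: 183000 (certain)
Overall = 0.6 × 47975 + 0.4 × 183000 = 28785 + 73200 = 101985

$101,985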